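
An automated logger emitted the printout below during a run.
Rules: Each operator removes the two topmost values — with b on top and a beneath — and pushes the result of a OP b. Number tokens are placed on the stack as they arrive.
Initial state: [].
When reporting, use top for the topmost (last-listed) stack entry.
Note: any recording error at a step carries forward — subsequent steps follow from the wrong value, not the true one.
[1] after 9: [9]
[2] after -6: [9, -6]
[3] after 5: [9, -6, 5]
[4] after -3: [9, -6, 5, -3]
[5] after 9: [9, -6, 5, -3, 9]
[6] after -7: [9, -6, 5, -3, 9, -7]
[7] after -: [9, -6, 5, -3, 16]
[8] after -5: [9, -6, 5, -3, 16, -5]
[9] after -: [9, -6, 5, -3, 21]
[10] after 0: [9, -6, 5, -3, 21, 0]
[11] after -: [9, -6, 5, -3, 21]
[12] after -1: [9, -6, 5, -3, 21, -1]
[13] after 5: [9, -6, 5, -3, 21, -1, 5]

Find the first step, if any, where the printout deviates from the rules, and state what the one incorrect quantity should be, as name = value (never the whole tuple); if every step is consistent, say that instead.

no error

Recomputing the run from the initial state:
step 1: [9]
step 2: [9, -6]
step 3: [9, -6, 5]
step 4: [9, -6, 5, -3]
step 5: [9, -6, 5, -3, 9]
step 6: [9, -6, 5, -3, 9, -7]
step 7: [9, -6, 5, -3, 16]
step 8: [9, -6, 5, -3, 16, -5]
step 9: [9, -6, 5, -3, 21]
step 10: [9, -6, 5, -3, 21, 0]
step 11: [9, -6, 5, -3, 21]
step 12: [9, -6, 5, -3, 21, -1]
step 13: [9, -6, 5, -3, 21, -1, 5]
This matches the printout at every step.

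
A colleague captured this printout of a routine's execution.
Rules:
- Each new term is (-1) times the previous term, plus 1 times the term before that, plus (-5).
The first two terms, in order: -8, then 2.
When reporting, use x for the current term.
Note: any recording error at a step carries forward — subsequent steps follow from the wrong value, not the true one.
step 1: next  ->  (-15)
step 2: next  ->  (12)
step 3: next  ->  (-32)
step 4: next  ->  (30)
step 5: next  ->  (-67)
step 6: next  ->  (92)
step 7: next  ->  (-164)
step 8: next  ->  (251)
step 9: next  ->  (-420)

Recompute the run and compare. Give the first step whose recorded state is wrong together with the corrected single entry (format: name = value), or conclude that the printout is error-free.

step 4, x = 39

Recomputing the run from the initial state:
step 1: x = -15
step 2: x = 12
step 3: x = -32
step 4: x = 39
step 5: x = -76
step 6: x = 110
step 7: x = -191
step 8: x = 296
step 9: x = -492
The first disagreement with the printout is at step 4, where the value should be x = 39.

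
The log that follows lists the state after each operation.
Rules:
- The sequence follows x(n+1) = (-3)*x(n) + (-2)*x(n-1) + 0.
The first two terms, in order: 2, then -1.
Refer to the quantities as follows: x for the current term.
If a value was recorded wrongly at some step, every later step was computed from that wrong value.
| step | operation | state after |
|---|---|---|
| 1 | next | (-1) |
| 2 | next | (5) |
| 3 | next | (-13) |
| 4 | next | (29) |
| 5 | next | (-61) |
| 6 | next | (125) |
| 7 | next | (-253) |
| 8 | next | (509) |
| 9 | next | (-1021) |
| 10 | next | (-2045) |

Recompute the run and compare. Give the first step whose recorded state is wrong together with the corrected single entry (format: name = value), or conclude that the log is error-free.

step 10, x = 2045

step 1: x = -3*(-1) + (-2)*(2) + (0) = -1 -> agrees with the log
step 2: x = -3*(-1) + (-2)*(-1) + (0) = 5 -> consistent with the log
step 3: x = -3*(5) + (-2)*(-1) + (0) = -13 -> checks out
step 4: x = -3*(-13) + (-2)*(5) + (0) = 29 -> agrees with the log
step 5: x = -3*(29) + (-2)*(-13) + (0) = -61 -> no discrepancy
step 6: x = -3*(-61) + (-2)*(29) + (0) = 125 -> exactly as logged
step 7: x = -3*(125) + (-2)*(-61) + (0) = -253 -> checks out
step 8: x = -3*(-253) + (-2)*(125) + (0) = 509 -> verified
step 9: x = -3*(509) + (-2)*(-253) + (0) = -1021 -> same as recorded
step 10: x = -3*(-1021) + (-2)*(509) + (0) = 2045 -> a discrepancy with the log
That makes step 10 the first incorrect line — x = 2045 is what it should show.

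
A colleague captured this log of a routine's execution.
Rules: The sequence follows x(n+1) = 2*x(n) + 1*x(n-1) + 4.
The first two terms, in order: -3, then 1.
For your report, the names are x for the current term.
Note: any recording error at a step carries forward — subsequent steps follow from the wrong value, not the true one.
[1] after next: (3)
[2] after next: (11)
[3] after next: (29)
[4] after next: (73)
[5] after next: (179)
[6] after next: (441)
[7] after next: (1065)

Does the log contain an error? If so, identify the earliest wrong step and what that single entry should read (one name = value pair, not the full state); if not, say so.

1. x = 2*(1) + (1)*(-3) + (4) = 3 (same as recorded)
2. x = 2*(3) + (1)*(1) + (4) = 11 (checks out)
3. x = 2*(11) + (1)*(3) + (4) = 29 (exactly as logged)
4. x = 2*(29) + (1)*(11) + (4) = 73 (matches)
5. x = 2*(73) + (1)*(29) + (4) = 179 (checks out)
6. x = 2*(179) + (1)*(73) + (4) = 435 (the log has a different value)
First incorrect step: 6; the correct value is x = 435.

step 6, x = 435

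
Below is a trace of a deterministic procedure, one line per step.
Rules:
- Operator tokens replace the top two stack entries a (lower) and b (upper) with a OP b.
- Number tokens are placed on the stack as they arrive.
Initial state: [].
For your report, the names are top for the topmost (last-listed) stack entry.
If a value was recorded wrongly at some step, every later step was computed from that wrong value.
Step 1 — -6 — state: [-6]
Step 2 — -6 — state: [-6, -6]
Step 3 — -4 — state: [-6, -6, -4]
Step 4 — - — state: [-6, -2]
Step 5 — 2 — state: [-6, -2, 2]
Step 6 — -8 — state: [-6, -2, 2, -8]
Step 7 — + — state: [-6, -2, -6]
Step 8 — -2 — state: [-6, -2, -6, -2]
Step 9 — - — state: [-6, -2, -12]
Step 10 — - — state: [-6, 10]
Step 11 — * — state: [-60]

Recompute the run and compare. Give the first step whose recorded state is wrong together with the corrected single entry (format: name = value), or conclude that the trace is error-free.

Recomputing the run from the initial state:
step 1: [-6]
step 2: [-6, -6]
step 3: [-6, -6, -4]
step 4: [-6, -2]
step 5: [-6, -2, 2]
step 6: [-6, -2, 2, -8]
step 7: [-6, -2, -6]
step 8: [-6, -2, -6, -2]
step 9: [-6, -2, -4]
step 10: [-6, 2]
step 11: [-12]
The first disagreement with the trace is at step 9, where the value should be top = -4.

step 9, top = -4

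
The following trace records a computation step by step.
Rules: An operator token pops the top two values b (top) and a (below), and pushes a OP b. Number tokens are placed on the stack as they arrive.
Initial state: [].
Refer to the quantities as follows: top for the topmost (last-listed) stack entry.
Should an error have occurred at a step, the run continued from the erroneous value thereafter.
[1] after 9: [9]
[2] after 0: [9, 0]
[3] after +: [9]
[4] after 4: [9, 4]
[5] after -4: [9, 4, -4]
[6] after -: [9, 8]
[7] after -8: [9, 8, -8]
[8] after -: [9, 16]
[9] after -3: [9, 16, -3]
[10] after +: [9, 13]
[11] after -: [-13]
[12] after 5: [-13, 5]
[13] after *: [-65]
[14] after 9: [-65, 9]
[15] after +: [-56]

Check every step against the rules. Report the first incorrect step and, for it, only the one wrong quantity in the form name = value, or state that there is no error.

step 11, top = -4

1. push 9: top = 9 (confirmed correct)
2. push 0: top = 0 (no discrepancy)
3. 9 + 0 = 9 (no discrepancy)
4. push 4: top = 4 (checks out)
5. push -4: top = -4 (verified)
6. 4 - -4 = 8 (no discrepancy)
7. push -8: top = -8 (consistent with the trace)
8. 8 - -8 = 16 (no discrepancy)
9. push -3: top = -3 (verified)
10. 16 + -3 = 13 (checks out)
11. 9 - 13 = -4 (the trace has a different value)
First deviation found at step 11; the corrected entry is top = -4.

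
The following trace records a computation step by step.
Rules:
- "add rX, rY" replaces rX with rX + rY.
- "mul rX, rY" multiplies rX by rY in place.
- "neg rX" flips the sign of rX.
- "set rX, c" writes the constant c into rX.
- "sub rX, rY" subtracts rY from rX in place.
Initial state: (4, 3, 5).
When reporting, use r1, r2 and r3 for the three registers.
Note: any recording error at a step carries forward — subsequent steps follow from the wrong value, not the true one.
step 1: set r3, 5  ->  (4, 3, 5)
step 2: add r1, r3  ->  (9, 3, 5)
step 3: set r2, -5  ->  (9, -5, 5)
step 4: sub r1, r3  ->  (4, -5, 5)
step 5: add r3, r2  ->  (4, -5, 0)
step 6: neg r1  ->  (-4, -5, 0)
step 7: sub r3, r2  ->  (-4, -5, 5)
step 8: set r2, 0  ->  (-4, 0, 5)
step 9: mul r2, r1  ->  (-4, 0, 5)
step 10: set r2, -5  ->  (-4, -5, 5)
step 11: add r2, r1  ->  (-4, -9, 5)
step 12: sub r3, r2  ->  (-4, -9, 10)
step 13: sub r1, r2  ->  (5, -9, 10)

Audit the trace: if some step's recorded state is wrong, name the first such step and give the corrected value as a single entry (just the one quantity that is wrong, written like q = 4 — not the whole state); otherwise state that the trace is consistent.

Recomputing the run from the initial state:
step 1: r1 = 4, r2 = 3, r3 = 5
step 2: r1 = 9, r2 = 3, r3 = 5
step 3: r1 = 9, r2 = -5, r3 = 5
step 4: r1 = 4, r2 = -5, r3 = 5
step 5: r1 = 4, r2 = -5, r3 = 0
step 6: r1 = -4, r2 = -5, r3 = 0
step 7: r1 = -4, r2 = -5, r3 = 5
step 8: r1 = -4, r2 = 0, r3 = 5
step 9: r1 = -4, r2 = 0, r3 = 5
step 10: r1 = -4, r2 = -5, r3 = 5
step 11: r1 = -4, r2 = -9, r3 = 5
step 12: r1 = -4, r2 = -9, r3 = 14
step 13: r1 = 5, r2 = -9, r3 = 14
The first disagreement with the trace is at step 12, where the value should be r3 = 14.

step 12, r3 = 14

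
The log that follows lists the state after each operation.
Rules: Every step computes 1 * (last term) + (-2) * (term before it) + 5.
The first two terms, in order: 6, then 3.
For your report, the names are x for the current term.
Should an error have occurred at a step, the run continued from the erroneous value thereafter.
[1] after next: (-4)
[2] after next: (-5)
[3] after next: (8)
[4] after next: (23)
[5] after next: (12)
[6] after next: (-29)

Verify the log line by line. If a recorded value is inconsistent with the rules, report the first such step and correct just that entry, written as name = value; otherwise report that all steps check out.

Recomputing the run from the initial state:
step 1: x = -4
step 2: x = -5
step 3: x = 8
step 4: x = 23
step 5: x = 12
step 6: x = -29
This matches the log at every step.

no error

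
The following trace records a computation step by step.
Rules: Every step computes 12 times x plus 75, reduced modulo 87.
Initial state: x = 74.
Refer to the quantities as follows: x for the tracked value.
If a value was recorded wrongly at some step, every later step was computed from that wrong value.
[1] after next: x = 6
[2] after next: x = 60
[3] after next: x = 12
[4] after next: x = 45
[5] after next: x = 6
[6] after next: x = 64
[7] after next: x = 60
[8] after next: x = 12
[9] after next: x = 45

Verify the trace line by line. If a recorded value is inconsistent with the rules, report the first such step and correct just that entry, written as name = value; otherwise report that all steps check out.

step 6, x = 60

1. x = (12*74 + 75) mod 87 = 6 (in agreement)
2. x = (12*6 + 75) mod 87 = 60 (same as recorded)
3. x = (12*60 + 75) mod 87 = 12 (matches)
4. x = (12*12 + 75) mod 87 = 45 (verified)
5. x = (12*45 + 75) mod 87 = 6 (no discrepancy)
6. x = (12*6 + 75) mod 87 = 60 (not what was recorded)
The earliest wrong entry is at step 6: it should read x = 60.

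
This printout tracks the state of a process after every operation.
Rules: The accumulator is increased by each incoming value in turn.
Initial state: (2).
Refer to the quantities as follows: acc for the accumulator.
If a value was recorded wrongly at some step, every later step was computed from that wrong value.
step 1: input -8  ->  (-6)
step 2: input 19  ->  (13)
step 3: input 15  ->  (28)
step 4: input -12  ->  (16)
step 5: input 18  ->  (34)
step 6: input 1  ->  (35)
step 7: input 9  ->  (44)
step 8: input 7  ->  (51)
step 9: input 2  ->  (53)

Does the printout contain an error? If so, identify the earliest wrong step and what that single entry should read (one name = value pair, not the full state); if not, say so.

1. acc = 2 + -8 = -6 (consistent with the printout)
2. acc = -6 + 19 = 13 (consistent with the printout)
3. acc = 13 + 15 = 28 (confirmed correct)
4. acc = 28 + -12 = 16 (same as recorded)
5. acc = 16 + 18 = 34 (matches)
6. acc = 34 + 1 = 35 (verified)
7. acc = 35 + 9 = 44 (confirmed correct)
8. acc = 44 + 7 = 51 (consistent with the printout)
9. acc = 51 + 2 = 53 (checks out)
Each recorded entry agrees with the recomputation.

no error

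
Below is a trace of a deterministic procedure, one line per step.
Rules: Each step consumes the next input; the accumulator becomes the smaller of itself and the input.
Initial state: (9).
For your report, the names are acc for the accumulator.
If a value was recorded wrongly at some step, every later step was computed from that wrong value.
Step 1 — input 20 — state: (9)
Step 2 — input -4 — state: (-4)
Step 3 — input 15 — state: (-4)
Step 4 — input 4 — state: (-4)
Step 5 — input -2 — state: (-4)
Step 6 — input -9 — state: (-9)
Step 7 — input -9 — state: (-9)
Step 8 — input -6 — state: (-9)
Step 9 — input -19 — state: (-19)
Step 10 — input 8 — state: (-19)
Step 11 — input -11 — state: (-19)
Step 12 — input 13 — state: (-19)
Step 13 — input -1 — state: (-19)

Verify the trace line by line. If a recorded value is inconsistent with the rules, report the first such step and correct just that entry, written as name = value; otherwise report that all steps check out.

no error

Step 1: acc = min(9, 20) = 9 — no discrepancy.
Step 2: acc = min(9, -4) = -4 — same as recorded.
Step 3: acc = min(-4, 15) = -4 — agrees with the trace.
Step 4: acc = min(-4, 4) = -4 — confirmed correct.
Step 5: acc = min(-4, -2) = -4 — verified.
Step 6: acc = min(-4, -9) = -9 — consistent with the trace.
Step 7: acc = min(-9, -9) = -9 — no discrepancy.
Step 8: acc = min(-9, -6) = -9 — checks out.
Step 9: acc = min(-9, -19) = -19 — exactly as logged.
Step 10: acc = min(-19, 8) = -19 — agrees with the trace.
Step 11: acc = min(-19, -11) = -19 — in agreement.
Step 12: acc = min(-19, 13) = -19 — agrees with the trace.
Step 13: acc = min(-19, -1) = -19 — matches.
Every step is consistent.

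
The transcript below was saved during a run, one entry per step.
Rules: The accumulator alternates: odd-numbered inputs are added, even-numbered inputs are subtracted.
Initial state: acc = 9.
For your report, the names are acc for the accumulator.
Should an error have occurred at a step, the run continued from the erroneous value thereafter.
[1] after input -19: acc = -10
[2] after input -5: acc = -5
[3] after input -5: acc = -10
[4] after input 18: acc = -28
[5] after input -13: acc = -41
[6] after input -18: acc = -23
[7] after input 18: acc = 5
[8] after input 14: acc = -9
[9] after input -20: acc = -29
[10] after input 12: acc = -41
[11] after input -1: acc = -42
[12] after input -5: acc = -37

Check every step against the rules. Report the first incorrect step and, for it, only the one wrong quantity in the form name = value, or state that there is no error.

step 7, acc = -5

1. acc = 9 + -19 = -10 (matches)
2. acc = -10 - -5 = -5 (confirmed correct)
3. acc = -5 + -5 = -10 (agrees with the transcript)
4. acc = -10 - 18 = -28 (matches)
5. acc = -28 + -13 = -41 (no discrepancy)
6. acc = -41 - -18 = -23 (exactly as logged)
7. acc = -23 + 18 = -5 (the recorded entry deviates here)
First deviation found at step 7; the corrected entry is acc = -5.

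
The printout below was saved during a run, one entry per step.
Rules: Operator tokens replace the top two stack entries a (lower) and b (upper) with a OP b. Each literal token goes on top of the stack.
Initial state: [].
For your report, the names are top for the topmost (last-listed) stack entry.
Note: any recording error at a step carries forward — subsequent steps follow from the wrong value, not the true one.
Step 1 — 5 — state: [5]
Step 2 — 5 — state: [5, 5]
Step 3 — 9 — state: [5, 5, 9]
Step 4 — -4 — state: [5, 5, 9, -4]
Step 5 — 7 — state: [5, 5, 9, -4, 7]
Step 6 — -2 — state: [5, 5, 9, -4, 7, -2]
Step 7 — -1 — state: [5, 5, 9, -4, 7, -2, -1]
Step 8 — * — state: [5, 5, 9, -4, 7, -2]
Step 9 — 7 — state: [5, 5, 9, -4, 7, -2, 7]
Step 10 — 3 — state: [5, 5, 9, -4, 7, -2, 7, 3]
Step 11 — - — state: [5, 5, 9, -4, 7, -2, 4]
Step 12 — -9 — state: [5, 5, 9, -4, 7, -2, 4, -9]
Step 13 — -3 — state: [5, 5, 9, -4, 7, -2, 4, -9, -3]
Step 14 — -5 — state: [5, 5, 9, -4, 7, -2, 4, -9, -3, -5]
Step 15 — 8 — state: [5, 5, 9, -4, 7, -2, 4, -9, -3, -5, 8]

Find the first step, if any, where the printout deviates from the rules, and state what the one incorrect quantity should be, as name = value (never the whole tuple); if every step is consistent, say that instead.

step 8, top = 2

1. push 5: top = 5 (no discrepancy)
2. push 5: top = 5 (consistent with the printout)
3. push 9: top = 9 (matches)
4. push -4: top = -4 (confirmed correct)
5. push 7: top = 7 (in agreement)
6. push -2: top = -2 (in agreement)
7. push -1: top = -1 (exactly as logged)
8. -2 * -1 = 2 (the printout disagrees here)
Step 8 is the first one off; corrected, top = 2.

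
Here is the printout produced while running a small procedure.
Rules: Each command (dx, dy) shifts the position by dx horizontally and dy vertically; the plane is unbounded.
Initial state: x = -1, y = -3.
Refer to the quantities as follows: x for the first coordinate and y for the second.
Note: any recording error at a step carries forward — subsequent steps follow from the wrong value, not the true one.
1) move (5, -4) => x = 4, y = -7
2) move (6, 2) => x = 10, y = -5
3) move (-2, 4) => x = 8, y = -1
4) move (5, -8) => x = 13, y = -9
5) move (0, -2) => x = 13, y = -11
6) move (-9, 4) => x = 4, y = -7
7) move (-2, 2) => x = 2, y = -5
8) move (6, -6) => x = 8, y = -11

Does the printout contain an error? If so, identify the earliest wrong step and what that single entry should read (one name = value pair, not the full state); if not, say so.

Recomputing the run from the initial state:
step 1: x = 4, y = -7
step 2: x = 10, y = -5
step 3: x = 8, y = -1
step 4: x = 13, y = -9
step 5: x = 13, y = -11
step 6: x = 4, y = -7
step 7: x = 2, y = -5
step 8: x = 8, y = -11
This matches the printout at every step.

no error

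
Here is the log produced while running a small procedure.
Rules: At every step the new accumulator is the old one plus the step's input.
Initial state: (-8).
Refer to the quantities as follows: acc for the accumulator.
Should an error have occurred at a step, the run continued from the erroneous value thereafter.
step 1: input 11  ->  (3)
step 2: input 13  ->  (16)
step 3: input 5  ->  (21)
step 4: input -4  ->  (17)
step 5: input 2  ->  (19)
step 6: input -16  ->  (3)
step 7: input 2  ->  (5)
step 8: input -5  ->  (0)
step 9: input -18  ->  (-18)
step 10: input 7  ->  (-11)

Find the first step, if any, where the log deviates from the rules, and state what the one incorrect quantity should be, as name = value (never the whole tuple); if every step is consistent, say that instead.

1. acc = -8 + 11 = 3 (same as recorded)
2. acc = 3 + 13 = 16 (matches)
3. acc = 16 + 5 = 21 (agrees with the log)
4. acc = 21 + -4 = 17 (agrees with the log)
5. acc = 17 + 2 = 19 (matches)
6. acc = 19 + -16 = 3 (consistent with the log)
7. acc = 3 + 2 = 5 (verified)
8. acc = 5 + -5 = 0 (agrees with the log)
9. acc = 0 + -18 = -18 (exactly as logged)
10. acc = -18 + 7 = -11 (checks out)
No step deviates from the rules.

no error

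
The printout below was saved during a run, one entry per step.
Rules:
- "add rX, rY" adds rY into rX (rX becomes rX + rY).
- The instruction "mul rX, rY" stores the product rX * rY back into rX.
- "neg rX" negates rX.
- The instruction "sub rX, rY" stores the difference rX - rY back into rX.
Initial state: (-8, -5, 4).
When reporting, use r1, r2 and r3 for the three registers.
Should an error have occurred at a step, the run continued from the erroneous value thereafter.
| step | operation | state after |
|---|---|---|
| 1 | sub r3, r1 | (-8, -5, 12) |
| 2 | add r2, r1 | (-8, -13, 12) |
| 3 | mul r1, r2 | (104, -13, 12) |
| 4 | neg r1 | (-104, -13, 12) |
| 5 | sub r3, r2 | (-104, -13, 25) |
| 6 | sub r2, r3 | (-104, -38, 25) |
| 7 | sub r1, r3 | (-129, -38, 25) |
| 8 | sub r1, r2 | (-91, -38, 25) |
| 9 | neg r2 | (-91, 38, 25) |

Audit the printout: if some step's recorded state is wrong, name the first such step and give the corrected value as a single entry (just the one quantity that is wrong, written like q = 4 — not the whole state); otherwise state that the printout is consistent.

Step 1: r3 = 4 - -8 = 12 — in agreement.
Step 2: r2 = -5 + -8 = -13 — confirmed correct.
Step 3: r1 = -8 * -13 = 104 — confirmed correct.
Step 4: r1 = -(104) = -104 — same as recorded.
Step 5: r3 = 12 - -13 = 25 — exactly as logged.
Step 6: r2 = -13 - 25 = -38 — checks out.
Step 7: r1 = -104 - 25 = -129 — consistent with the printout.
Step 8: r1 = -129 - -38 = -91 — same as recorded.
Step 9: r2 = -(-38) = 38 — same as recorded.
Every step is consistent.

no error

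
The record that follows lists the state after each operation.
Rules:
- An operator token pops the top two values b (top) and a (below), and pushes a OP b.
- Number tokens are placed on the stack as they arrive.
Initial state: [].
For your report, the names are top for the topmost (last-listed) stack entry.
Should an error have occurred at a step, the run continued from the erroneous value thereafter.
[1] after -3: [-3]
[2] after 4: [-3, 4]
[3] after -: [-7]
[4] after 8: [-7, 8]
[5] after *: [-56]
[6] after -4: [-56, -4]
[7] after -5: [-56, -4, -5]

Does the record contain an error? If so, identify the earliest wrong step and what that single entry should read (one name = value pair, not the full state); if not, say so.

no error

Step 1: push -3: top = -3 — in agreement.
Step 2: push 4: top = 4 — in agreement.
Step 3: -3 - 4 = -7 — matches.
Step 4: push 8: top = 8 — verified.
Step 5: -7 * 8 = -56 — consistent with the record.
Step 6: push -4: top = -4 — checks out.
Step 7: push -5: top = -5 — consistent with the record.
Nothing is out of place; the run is error-free.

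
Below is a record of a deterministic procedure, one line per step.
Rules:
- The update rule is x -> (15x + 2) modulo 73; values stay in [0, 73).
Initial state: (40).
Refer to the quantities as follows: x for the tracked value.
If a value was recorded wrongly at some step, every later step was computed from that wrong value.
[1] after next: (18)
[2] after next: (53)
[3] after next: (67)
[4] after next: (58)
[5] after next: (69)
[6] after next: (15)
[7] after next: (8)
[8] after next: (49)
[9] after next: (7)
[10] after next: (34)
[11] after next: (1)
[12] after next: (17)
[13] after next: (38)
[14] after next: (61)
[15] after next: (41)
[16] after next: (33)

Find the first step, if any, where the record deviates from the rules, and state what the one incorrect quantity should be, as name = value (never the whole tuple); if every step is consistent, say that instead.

no error

1. x = (15*40 + 2) mod 73 = 18 (agrees with the record)
2. x = (15*18 + 2) mod 73 = 53 (agrees with the record)
3. x = (15*53 + 2) mod 73 = 67 (in agreement)
4. x = (15*67 + 2) mod 73 = 58 (exactly as logged)
5. x = (15*58 + 2) mod 73 = 69 (checks out)
6. x = (15*69 + 2) mod 73 = 15 (in agreement)
7. x = (15*15 + 2) mod 73 = 8 (matches)
8. x = (15*8 + 2) mod 73 = 49 (exactly as logged)
9. x = (15*49 + 2) mod 73 = 7 (exactly as logged)
10. x = (15*7 + 2) mod 73 = 34 (matches)
11. x = (15*34 + 2) mod 73 = 1 (in agreement)
12. x = (15*1 + 2) mod 73 = 17 (checks out)
13. x = (15*17 + 2) mod 73 = 38 (same as recorded)
14. x = (15*38 + 2) mod 73 = 61 (checks out)
15. x = (15*61 + 2) mod 73 = 41 (matches)
16. x = (15*41 + 2) mod 73 = 33 (verified)
All entries verified; no error found.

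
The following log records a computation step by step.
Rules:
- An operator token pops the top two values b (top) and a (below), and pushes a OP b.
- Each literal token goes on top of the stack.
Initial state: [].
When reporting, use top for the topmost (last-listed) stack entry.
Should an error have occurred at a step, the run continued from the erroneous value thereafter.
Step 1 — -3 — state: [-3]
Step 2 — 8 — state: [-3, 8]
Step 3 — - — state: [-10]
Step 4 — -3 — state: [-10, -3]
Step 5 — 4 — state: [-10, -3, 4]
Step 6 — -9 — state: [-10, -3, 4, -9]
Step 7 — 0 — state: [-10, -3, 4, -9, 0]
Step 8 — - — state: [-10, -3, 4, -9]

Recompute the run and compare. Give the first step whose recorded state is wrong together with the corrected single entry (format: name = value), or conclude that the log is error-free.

Recomputing the run from the initial state:
step 1: [-3]
step 2: [-3, 8]
step 3: [-11]
step 4: [-11, -3]
step 5: [-11, -3, 4]
step 6: [-11, -3, 4, -9]
step 7: [-11, -3, 4, -9, 0]
step 8: [-11, -3, 4, -9]
The first disagreement with the log is at step 3, where the value should be top = -11.

step 3, top = -11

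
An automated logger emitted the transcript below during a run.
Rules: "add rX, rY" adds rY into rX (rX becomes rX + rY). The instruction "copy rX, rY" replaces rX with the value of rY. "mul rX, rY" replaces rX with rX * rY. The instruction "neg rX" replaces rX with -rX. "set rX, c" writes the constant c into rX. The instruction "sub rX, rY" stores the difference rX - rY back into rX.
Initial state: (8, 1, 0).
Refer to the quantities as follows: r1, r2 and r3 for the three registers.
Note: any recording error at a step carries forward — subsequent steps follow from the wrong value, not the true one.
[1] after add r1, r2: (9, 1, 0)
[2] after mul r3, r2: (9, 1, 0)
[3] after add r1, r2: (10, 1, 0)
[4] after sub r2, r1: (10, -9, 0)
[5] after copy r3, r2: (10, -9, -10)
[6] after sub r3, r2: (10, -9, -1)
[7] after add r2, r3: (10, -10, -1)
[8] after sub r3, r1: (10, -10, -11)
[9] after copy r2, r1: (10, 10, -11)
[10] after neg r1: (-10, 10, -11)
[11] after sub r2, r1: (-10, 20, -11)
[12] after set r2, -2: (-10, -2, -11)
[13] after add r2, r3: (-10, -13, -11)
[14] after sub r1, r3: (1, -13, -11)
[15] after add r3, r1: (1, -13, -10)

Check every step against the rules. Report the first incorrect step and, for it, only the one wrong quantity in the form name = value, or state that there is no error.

Recomputing the run from the initial state:
step 1: r1 = 9, r2 = 1, r3 = 0
step 2: r1 = 9, r2 = 1, r3 = 0
step 3: r1 = 10, r2 = 1, r3 = 0
step 4: r1 = 10, r2 = -9, r3 = 0
step 5: r1 = 10, r2 = -9, r3 = -9
step 6: r1 = 10, r2 = -9, r3 = 0
step 7: r1 = 10, r2 = -9, r3 = 0
step 8: r1 = 10, r2 = -9, r3 = -10
step 9: r1 = 10, r2 = 10, r3 = -10
step 10: r1 = -10, r2 = 10, r3 = -10
step 11: r1 = -10, r2 = 20, r3 = -10
step 12: r1 = -10, r2 = -2, r3 = -10
step 13: r1 = -10, r2 = -12, r3 = -10
step 14: r1 = 0, r2 = -12, r3 = -10
step 15: r1 = 0, r2 = -12, r3 = -10
The first disagreement with the transcript is at step 5, where the value should be r3 = -9.

step 5, r3 = -9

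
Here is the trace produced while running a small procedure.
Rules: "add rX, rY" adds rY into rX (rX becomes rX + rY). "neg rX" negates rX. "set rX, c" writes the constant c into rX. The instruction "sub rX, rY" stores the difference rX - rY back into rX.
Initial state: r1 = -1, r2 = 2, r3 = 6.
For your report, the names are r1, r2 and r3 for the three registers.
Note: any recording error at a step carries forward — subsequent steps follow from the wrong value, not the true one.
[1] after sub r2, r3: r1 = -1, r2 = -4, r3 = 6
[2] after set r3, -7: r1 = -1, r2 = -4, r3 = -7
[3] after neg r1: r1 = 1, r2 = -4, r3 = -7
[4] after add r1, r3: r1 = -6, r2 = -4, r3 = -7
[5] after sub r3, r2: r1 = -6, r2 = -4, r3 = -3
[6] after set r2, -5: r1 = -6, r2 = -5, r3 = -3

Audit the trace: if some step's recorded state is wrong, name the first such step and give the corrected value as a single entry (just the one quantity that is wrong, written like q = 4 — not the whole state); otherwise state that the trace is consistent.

no error

Recomputing the run from the initial state:
step 1: r1 = -1, r2 = -4, r3 = 6
step 2: r1 = -1, r2 = -4, r3 = -7
step 3: r1 = 1, r2 = -4, r3 = -7
step 4: r1 = -6, r2 = -4, r3 = -7
step 5: r1 = -6, r2 = -4, r3 = -3
step 6: r1 = -6, r2 = -5, r3 = -3
This matches the trace at every step.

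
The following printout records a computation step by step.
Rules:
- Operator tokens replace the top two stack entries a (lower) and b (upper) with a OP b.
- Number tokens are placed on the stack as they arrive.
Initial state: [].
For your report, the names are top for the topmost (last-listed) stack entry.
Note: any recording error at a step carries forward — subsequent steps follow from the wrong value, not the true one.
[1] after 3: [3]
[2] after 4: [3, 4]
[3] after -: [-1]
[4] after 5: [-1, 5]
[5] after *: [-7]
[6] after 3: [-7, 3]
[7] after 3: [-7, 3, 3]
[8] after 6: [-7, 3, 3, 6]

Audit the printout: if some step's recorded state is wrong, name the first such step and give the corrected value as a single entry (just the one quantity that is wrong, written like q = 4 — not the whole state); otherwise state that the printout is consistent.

Recomputing the run from the initial state:
step 1: [3]
step 2: [3, 4]
step 3: [-1]
step 4: [-1, 5]
step 5: [-5]
step 6: [-5, 3]
step 7: [-5, 3, 3]
step 8: [-5, 3, 3, 6]
The first disagreement with the printout is at step 5, where the value should be top = -5.

step 5, top = -5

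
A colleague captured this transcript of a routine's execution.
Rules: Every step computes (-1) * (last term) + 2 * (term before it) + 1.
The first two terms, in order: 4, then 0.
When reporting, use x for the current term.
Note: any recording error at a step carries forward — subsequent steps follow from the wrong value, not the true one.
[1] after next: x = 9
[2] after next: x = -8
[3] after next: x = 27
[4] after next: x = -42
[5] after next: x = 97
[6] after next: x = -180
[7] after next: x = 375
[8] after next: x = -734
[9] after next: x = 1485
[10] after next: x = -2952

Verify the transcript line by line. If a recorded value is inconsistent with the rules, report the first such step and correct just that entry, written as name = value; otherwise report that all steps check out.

step 1: x = -1*(0) + (2)*(4) + (1) = 9 -> confirmed correct
step 2: x = -1*(9) + (2)*(0) + (1) = -8 -> confirmed correct
step 3: x = -1*(-8) + (2)*(9) + (1) = 27 -> checks out
step 4: x = -1*(27) + (2)*(-8) + (1) = -42 -> consistent with the transcript
step 5: x = -1*(-42) + (2)*(27) + (1) = 97 -> in agreement
step 6: x = -1*(97) + (2)*(-42) + (1) = -180 -> checks out
step 7: x = -1*(-180) + (2)*(97) + (1) = 375 -> consistent with the transcript
step 8: x = -1*(375) + (2)*(-180) + (1) = -734 -> no discrepancy
step 9: x = -1*(-734) + (2)*(375) + (1) = 1485 -> no discrepancy
step 10: x = -1*(1485) + (2)*(-734) + (1) = -2952 -> agrees with the transcript
Every step is consistent.

no error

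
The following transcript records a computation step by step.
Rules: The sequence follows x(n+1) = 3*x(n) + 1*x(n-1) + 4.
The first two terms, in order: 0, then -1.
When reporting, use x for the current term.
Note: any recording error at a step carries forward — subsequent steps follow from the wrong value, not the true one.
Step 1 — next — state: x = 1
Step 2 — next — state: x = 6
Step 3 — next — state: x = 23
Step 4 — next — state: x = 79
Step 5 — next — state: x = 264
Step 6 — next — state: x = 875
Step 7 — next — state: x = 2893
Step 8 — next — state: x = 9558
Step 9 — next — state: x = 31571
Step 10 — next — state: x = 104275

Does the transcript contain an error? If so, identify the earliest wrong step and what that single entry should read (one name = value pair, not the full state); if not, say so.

step 1: x = 3*(-1) + (1)*(0) + (4) = 1 -> same as recorded
step 2: x = 3*(1) + (1)*(-1) + (4) = 6 -> matches
step 3: x = 3*(6) + (1)*(1) + (4) = 23 -> matches
step 4: x = 3*(23) + (1)*(6) + (4) = 79 -> checks out
step 5: x = 3*(79) + (1)*(23) + (4) = 264 -> no discrepancy
step 6: x = 3*(264) + (1)*(79) + (4) = 875 -> in agreement
step 7: x = 3*(875) + (1)*(264) + (4) = 2893 -> same as recorded
step 8: x = 3*(2893) + (1)*(875) + (4) = 9558 -> matches
step 9: x = 3*(9558) + (1)*(2893) + (4) = 31571 -> same as recorded
step 10: x = 3*(31571) + (1)*(9558) + (4) = 104275 -> confirmed correct
No step deviates from the rules.

no error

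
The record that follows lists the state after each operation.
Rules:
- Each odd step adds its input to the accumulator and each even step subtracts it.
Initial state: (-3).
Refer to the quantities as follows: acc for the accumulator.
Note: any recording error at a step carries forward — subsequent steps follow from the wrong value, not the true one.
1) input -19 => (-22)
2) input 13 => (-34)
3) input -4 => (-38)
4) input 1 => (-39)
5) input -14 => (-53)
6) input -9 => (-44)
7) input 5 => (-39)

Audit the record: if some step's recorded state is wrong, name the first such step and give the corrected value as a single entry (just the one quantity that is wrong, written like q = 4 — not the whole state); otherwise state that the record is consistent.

step 1: acc = -3 + -19 = -22 -> same as recorded
step 2: acc = -22 - 13 = -35 -> this is not what the record shows
Conclusion: step 2 carries the first error; the entry should be acc = -35.

step 2, acc = -35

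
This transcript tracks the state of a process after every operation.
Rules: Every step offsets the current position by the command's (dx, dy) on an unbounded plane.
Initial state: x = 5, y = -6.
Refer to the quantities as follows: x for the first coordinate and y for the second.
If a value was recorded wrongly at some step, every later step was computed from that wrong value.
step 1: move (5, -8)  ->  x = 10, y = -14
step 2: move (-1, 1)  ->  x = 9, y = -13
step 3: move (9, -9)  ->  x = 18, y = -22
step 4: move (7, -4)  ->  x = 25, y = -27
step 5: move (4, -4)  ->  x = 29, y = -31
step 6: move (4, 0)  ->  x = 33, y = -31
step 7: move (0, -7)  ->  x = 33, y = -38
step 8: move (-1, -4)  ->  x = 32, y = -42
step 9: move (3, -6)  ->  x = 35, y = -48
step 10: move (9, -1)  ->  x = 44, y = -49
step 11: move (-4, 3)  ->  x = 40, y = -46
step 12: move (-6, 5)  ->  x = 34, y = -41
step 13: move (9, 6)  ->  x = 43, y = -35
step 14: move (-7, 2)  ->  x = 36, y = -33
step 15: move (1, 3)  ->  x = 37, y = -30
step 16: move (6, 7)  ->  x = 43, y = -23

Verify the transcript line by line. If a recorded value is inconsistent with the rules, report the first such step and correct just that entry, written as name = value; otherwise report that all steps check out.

Recomputing the run from the initial state:
step 1: x = 10, y = -14
step 2: x = 9, y = -13
step 3: x = 18, y = -22
step 4: x = 25, y = -26
step 5: x = 29, y = -30
step 6: x = 33, y = -30
step 7: x = 33, y = -37
step 8: x = 32, y = -41
step 9: x = 35, y = -47
step 10: x = 44, y = -48
step 11: x = 40, y = -45
step 12: x = 34, y = -40
step 13: x = 43, y = -34
step 14: x = 36, y = -32
step 15: x = 37, y = -29
step 16: x = 43, y = -22
The first disagreement with the transcript is at step 4, where the value should be y = -26.

step 4, y = -26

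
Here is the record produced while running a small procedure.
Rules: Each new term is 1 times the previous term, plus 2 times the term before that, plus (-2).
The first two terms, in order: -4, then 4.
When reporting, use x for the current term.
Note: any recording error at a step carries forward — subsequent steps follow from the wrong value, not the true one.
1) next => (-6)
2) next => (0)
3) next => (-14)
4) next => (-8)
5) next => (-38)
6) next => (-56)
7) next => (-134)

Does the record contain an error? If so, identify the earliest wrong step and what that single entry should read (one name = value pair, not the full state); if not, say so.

step 4, x = -16

Recomputing the run from the initial state:
step 1: x = -6
step 2: x = 0
step 3: x = -14
step 4: x = -16
step 5: x = -46
step 6: x = -80
step 7: x = -174
The first disagreement with the record is at step 4, where the value should be x = -16.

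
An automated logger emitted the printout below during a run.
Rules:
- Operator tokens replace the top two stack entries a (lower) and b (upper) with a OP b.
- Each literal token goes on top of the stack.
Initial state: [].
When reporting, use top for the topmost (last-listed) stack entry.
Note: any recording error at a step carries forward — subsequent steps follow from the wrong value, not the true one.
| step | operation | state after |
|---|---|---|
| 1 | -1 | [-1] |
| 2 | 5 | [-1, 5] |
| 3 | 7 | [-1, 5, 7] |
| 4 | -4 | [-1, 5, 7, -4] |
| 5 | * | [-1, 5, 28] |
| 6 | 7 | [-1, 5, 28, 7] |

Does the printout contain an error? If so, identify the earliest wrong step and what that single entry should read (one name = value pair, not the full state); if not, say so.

Step 1: push -1: top = -1 — verified.
Step 2: push 5: top = 5 — exactly as logged.
Step 3: push 7: top = 7 — agrees with the printout.
Step 4: push -4: top = -4 — in agreement.
Step 5: 7 * -4 = -28 — not what was recorded.
First incorrect step: 5; the correct value is top = -28.

step 5, top = -28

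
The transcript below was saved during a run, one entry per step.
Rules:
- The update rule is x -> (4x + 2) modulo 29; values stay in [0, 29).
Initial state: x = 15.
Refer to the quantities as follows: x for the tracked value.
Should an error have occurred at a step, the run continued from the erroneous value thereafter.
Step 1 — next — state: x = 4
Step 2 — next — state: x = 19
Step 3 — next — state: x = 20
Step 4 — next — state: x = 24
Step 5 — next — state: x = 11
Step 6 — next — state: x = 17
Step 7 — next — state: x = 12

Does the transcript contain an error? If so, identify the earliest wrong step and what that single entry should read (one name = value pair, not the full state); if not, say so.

step 2, x = 18

Recomputing the run from the initial state:
step 1: x = 4
step 2: x = 18
step 3: x = 16
step 4: x = 8
step 5: x = 5
step 6: x = 22
step 7: x = 3
The first disagreement with the transcript is at step 2, where the value should be x = 18.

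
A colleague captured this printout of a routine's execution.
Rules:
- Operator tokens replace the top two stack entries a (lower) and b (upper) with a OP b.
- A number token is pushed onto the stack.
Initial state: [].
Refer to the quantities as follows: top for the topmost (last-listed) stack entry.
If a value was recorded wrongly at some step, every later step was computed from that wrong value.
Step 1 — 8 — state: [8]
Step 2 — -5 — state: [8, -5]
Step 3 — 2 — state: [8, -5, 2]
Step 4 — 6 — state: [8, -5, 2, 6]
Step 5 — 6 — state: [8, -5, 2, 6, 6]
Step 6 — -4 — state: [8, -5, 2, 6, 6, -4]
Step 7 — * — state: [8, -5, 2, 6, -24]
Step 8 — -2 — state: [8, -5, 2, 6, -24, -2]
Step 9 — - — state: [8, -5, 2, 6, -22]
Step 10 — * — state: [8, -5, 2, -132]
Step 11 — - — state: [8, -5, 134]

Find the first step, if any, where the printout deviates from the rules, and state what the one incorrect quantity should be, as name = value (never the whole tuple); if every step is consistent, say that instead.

Step 1: push 8: top = 8 — same as recorded.
Step 2: push -5: top = -5 — confirmed correct.
Step 3: push 2: top = 2 — consistent with the printout.
Step 4: push 6: top = 6 — consistent with the printout.
Step 5: push 6: top = 6 — exactly as logged.
Step 6: push -4: top = -4 — consistent with the printout.
Step 7: 6 * -4 = -24 — same as recorded.
Step 8: push -2: top = -2 — matches.
Step 9: -24 - -2 = -22 — confirmed correct.
Step 10: 6 * -22 = -132 — checks out.
Step 11: 2 - -132 = 134 — verified.
The whole run recomputes cleanly — no discrepancies.

no error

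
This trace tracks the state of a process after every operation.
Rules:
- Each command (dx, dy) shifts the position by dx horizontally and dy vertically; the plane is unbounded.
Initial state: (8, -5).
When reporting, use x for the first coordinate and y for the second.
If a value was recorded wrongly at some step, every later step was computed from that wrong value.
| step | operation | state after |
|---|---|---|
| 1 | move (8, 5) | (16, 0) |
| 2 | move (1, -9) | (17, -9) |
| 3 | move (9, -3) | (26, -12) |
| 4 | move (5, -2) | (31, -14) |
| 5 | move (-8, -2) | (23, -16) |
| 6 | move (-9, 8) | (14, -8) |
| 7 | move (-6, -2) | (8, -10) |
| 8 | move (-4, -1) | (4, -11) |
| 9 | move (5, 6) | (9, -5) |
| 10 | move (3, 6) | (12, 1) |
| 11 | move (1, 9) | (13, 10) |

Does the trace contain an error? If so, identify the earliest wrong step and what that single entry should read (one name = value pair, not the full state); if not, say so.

no error

Recomputing the run from the initial state:
step 1: x = 16, y = 0
step 2: x = 17, y = -9
step 3: x = 26, y = -12
step 4: x = 31, y = -14
step 5: x = 23, y = -16
step 6: x = 14, y = -8
step 7: x = 8, y = -10
step 8: x = 4, y = -11
step 9: x = 9, y = -5
step 10: x = 12, y = 1
step 11: x = 13, y = 10
This matches the trace at every step.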